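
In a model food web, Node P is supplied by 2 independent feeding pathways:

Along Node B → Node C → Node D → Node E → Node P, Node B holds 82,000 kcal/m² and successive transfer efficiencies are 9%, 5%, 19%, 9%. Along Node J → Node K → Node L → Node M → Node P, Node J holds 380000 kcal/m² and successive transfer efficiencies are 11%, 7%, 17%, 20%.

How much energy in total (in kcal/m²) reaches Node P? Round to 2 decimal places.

Via Node B: 82000 × 0.09 × 0.05 × 0.19 × 0.09 = 6.3099 kcal/m²
Via Node J: 380000 × 0.11 × 0.07 × 0.17 × 0.2 = 99.484 kcal/m²
Total at Node P: 6.3099 + 99.484 = 105.7939 kcal/m²

105.79 kcal/m²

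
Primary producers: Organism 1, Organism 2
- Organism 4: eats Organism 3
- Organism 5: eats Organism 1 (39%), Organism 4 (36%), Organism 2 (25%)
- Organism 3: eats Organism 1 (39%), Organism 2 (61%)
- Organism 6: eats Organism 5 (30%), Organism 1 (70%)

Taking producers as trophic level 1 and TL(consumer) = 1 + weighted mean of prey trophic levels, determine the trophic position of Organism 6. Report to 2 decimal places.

Organism 3: 1 + (0.39×1 + 0.61×1) = 2
Organism 4: 1 + 2 = 3
Organism 5: 1 + (0.39×1 + 0.36×3 + 0.25×1) = 2.72
Organism 6: 1 + (0.3×2.72 + 0.7×1) = 2.516

2.52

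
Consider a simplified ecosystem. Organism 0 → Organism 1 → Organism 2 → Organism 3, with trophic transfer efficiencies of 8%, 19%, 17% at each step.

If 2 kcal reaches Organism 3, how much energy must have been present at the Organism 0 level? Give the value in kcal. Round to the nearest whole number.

774 kcal

Cumulative transfer efficiency: 0.08 × 0.19 × 0.17 = 0.002584
Organism 0 energy = 2 / 0.002584 = 774 kcal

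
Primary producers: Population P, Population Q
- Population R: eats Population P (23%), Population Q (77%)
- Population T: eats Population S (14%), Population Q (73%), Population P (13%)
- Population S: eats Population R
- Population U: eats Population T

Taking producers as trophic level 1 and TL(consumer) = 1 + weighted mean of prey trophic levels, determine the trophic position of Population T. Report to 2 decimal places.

2.28

Population R: 1 + (0.23×1 + 0.77×1) = 2
Population S: 1 + 2 = 3
Population T: 1 + (0.14×3 + 0.73×1 + 0.13×1) = 2.28
Population U: 1 + 2.28 = 3.28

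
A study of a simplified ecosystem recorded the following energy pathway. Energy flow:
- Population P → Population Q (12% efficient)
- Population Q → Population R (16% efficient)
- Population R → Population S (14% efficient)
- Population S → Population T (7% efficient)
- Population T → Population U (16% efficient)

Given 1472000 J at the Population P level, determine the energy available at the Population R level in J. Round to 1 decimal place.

28262.4 J

Population Q: 1472000 × 0.12 = 176640 J
Population R: 176640 × 0.16 = 28262.4 J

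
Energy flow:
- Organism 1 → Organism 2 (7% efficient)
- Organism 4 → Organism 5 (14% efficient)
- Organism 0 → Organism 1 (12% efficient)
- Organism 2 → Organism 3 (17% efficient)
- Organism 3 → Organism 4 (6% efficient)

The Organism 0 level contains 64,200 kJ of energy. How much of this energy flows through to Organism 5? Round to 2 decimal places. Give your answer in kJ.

Organism 1: 64200 × 0.12 = 7704 kJ
Organism 2: 7704 × 0.07 = 539.28 kJ
Organism 3: 539.28 × 0.17 = 91.6776 kJ
Organism 4: 91.6776 × 0.06 = 5.500656 kJ
Organism 5: 5.500656 × 0.14 = 0.77009184 kJ

0.77 kJ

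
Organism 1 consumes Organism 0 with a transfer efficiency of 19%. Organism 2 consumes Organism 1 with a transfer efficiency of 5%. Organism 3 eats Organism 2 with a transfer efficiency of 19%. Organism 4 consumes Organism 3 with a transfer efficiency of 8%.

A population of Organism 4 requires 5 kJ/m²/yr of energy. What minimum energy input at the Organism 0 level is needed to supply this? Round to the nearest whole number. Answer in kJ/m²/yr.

Cumulative transfer efficiency: 0.19 × 0.05 × 0.19 × 0.08 = 0.0001444
Organism 0 energy = 5 / 0.0001444 = 34626 kJ/m²/yr

34626 kJ/m²/yr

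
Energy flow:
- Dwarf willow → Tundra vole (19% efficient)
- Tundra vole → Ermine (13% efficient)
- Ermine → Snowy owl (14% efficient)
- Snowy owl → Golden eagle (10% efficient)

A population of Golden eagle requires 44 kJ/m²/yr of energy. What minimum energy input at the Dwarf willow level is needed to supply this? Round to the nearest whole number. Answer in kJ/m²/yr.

Cumulative transfer efficiency: 0.19 × 0.13 × 0.14 × 0.1 = 0.0003458
Dwarf willow energy = 44 / 0.0003458 = 127241 kJ/m²/yr

127241 kJ/m²/yr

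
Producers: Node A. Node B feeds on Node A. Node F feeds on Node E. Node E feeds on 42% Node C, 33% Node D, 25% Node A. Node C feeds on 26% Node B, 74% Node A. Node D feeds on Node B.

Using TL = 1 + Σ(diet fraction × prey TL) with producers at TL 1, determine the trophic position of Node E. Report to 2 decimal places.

3.19

Node B: 1 + 1 = 2
Node C: 1 + (0.26×2 + 0.74×1) = 2.26
Node D: 1 + 2 = 3
Node E: 1 + (0.42×2.26 + 0.33×3 + 0.25×1) = 3.1892
Node F: 1 + 3.1892 = 4.1892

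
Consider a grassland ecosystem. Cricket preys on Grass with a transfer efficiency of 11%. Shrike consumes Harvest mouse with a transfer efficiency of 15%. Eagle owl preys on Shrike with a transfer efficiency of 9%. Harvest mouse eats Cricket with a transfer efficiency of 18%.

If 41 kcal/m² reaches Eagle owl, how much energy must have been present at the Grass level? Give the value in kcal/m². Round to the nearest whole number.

153386 kcal/m²

Cumulative transfer efficiency: 0.11 × 0.18 × 0.15 × 0.09 = 0.0002673
Grass energy = 41 / 0.0002673 = 153386 kcal/m²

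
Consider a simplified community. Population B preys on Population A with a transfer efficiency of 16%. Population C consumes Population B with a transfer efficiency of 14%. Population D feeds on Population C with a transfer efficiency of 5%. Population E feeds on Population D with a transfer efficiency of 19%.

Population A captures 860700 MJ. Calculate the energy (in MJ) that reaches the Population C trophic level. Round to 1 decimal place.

19279.7 MJ

Population B: 860700 × 0.16 = 137712 MJ
Population C: 137712 × 0.14 = 19279.68 MJ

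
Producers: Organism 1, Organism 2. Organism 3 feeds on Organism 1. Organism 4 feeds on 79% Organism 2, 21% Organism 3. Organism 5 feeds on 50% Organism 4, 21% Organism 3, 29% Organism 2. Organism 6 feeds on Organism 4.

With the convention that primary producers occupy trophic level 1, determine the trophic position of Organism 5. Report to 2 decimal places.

Organism 3: 1 + 1 = 2
Organism 4: 1 + (0.79×1 + 0.21×2) = 2.21
Organism 5: 1 + (0.5×2.21 + 0.21×2 + 0.29×1) = 2.815
Organism 6: 1 + 2.21 = 3.21

2.82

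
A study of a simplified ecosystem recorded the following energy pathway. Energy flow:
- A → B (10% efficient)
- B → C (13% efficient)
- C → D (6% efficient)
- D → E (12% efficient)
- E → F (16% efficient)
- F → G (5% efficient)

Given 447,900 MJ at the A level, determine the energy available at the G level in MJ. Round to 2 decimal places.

0.34 MJ

B: 447900 × 0.1 = 44790 MJ
C: 44790 × 0.13 = 5822.7 MJ
D: 5822.7 × 0.06 = 349.362 MJ
E: 349.362 × 0.12 = 41.92344 MJ
F: 41.92344 × 0.16 = 6.7077504 MJ
G: 6.7077504 × 0.05 = 0.33538752 MJ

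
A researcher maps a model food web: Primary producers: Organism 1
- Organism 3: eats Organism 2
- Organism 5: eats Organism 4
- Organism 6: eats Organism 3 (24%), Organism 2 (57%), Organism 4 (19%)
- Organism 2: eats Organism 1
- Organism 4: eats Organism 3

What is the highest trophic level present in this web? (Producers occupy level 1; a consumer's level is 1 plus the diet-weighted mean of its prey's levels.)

5

Organism 2: 1 + 1 = 2
Organism 3: 1 + 2 = 3
Organism 4: 1 + 3 = 4
Organism 5: 1 + 4 = 5
Organism 6: 1 + (0.24×3 + 0.57×2 + 0.19×4) = 3.62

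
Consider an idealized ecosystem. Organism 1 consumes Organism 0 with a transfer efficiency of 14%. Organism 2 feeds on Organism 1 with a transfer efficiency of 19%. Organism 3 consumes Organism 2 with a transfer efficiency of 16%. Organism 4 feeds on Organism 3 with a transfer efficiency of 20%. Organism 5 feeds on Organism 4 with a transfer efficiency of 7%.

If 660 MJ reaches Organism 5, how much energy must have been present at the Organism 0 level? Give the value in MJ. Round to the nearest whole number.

Cumulative transfer efficiency: 0.14 × 0.19 × 0.16 × 0.2 × 0.07 = 0.000059584
Organism 0 energy = 660 / 0.000059584 = 11076799 MJ

11076799 MJ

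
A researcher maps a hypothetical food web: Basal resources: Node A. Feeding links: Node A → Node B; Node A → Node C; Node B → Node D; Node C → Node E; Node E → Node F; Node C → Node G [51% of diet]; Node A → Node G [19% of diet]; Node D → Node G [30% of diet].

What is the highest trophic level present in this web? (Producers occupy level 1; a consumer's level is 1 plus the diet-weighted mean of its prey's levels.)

4

Node B: 1 + 1 = 2
Node C: 1 + 1 = 2
Node D: 1 + 2 = 3
Node E: 1 + 2 = 3
Node F: 1 + 3 = 4
Node G: 1 + (0.51×2 + 0.19×1 + 0.3×3) = 3.11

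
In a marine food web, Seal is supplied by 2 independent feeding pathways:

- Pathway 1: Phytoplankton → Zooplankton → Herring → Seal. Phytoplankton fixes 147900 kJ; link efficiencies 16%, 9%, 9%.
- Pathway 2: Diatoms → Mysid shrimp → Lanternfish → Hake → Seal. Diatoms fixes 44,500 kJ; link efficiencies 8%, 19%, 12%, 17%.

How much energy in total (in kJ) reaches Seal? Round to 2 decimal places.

205.48 kJ

Pathway 1: 147900 × 0.16 × 0.09 × 0.09 = 191.6784 kJ
Pathway 2: 44500 × 0.08 × 0.19 × 0.12 × 0.17 = 13.79856 kJ
Total at Seal: 191.6784 + 13.79856 = 205.47696 kJ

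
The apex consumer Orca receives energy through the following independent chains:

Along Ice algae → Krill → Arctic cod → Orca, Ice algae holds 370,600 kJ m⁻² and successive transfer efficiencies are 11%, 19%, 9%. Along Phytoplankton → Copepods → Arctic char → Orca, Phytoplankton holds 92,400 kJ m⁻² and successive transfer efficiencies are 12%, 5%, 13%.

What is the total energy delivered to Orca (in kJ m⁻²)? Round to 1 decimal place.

Via Ice algae: 370600 × 0.11 × 0.19 × 0.09 = 697.0986 kJ m⁻²
Via Phytoplankton: 92400 × 0.12 × 0.05 × 0.13 = 72.072 kJ m⁻²
Total at Orca: 697.0986 + 72.072 = 769.1706 kJ m⁻²

769.2 kJ m⁻²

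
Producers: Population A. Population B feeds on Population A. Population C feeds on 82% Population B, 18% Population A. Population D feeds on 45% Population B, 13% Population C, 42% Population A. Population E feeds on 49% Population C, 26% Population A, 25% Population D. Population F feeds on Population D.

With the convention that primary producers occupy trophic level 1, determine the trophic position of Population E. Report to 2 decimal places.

Population B: 1 + 1 = 2
Population C: 1 + (0.82×2 + 0.18×1) = 2.82
Population D: 1 + (0.45×2 + 0.13×2.82 + 0.42×1) = 2.6866
Population E: 1 + (0.49×2.82 + 0.26×1 + 0.25×2.6866) = 3.31345
Population F: 1 + 2.6866 = 3.6866

3.31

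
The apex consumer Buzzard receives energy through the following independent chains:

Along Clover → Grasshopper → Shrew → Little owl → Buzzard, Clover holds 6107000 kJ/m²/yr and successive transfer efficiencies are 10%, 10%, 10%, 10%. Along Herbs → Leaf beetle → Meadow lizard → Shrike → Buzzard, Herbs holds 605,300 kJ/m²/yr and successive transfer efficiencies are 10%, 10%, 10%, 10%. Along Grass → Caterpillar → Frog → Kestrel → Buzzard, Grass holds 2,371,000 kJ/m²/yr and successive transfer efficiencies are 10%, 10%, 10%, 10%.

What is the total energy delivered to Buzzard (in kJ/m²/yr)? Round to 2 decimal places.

908.33 kJ/m²/yr

Via Clover: 6107000 × 0.1 × 0.1 × 0.1 × 0.1 = 610.7 kJ/m²/yr
Via Herbs: 605300 × 0.1 × 0.1 × 0.1 × 0.1 = 60.53 kJ/m²/yr
Via Grass: 2371000 × 0.1 × 0.1 × 0.1 × 0.1 = 237.1 kJ/m²/yr
Total at Buzzard: 610.7 + 60.53 + 237.1 = 908.33 kJ/m²/yr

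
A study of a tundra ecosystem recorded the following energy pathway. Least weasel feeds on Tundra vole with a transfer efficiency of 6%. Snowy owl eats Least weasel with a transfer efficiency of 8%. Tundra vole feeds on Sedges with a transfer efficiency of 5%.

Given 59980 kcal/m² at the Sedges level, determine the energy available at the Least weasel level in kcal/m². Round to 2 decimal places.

Tundra vole: 59980 × 0.05 = 2999 kcal/m²
Least weasel: 2999 × 0.06 = 179.94 kcal/m²

179.94 kcal/m²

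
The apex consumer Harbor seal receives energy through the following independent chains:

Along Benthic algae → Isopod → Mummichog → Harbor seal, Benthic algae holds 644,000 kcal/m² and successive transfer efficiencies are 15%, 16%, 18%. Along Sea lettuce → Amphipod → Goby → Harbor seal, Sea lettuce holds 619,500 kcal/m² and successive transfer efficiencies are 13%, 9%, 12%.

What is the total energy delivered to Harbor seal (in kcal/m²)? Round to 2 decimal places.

Via Benthic algae: 644000 × 0.15 × 0.16 × 0.18 = 2782.08 kcal/m²
Via Sea lettuce: 619500 × 0.13 × 0.09 × 0.12 = 869.778 kcal/m²
Total at Harbor seal: 2782.08 + 869.778 = 3651.858 kcal/m²

3651.86 kcal/m²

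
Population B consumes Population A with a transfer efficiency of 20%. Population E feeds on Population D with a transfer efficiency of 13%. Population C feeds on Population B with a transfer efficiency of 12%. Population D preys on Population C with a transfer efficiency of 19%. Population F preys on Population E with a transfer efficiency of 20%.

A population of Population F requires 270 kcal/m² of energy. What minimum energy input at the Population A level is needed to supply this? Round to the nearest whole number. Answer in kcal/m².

2277328 kcal/m²

Cumulative transfer efficiency: 0.2 × 0.12 × 0.19 × 0.13 × 0.2 = 0.00011856
Population A energy = 270 / 0.00011856 = 2277328 kcal/m²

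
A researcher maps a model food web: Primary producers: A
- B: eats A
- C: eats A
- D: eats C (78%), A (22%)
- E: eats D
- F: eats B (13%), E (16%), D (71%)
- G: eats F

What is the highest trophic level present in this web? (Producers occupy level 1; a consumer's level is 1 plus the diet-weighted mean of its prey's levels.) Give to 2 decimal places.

B: 1 + 1 = 2
C: 1 + 1 = 2
D: 1 + (0.78×2 + 0.22×1) = 2.78
E: 1 + 2.78 = 3.78
F: 1 + (0.13×2 + 0.16×3.78 + 0.71×2.78) = 3.8386
G: 1 + 3.8386 = 4.8386

4.84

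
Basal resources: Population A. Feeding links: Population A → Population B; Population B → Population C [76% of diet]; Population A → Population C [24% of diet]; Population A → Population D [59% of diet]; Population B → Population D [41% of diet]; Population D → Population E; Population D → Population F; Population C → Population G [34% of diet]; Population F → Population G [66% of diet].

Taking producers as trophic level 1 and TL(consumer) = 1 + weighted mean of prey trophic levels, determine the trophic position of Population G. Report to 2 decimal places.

4.19

Population B: 1 + 1 = 2
Population C: 1 + (0.76×2 + 0.24×1) = 2.76
Population D: 1 + (0.59×1 + 0.41×2) = 2.41
Population E: 1 + 2.41 = 3.41
Population F: 1 + 2.41 = 3.41
Population G: 1 + (0.34×2.76 + 0.66×3.41) = 4.189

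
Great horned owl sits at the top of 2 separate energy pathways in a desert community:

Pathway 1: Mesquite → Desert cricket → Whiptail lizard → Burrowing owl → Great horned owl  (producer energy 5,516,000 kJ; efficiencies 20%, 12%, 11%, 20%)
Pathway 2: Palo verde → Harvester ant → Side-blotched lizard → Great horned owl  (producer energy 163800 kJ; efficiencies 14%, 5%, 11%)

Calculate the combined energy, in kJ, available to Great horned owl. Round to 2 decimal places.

Pathway 1: 5516000 × 0.2 × 0.12 × 0.11 × 0.2 = 2912.448 kJ
Pathway 2: 163800 × 0.14 × 0.05 × 0.11 = 126.126 kJ
Total at Great horned owl: 2912.448 + 126.126 = 3038.574 kJ

3038.57 kJ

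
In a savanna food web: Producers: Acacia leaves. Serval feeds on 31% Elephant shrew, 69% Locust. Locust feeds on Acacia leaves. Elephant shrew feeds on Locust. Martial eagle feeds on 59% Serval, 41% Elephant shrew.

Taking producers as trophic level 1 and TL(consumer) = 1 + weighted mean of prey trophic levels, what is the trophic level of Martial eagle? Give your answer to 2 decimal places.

Locust: 1 + 1 = 2
Elephant shrew: 1 + 2 = 3
Serval: 1 + (0.31×3 + 0.69×2) = 3.31
Martial eagle: 1 + (0.59×3.31 + 0.41×3) = 4.1829

4.18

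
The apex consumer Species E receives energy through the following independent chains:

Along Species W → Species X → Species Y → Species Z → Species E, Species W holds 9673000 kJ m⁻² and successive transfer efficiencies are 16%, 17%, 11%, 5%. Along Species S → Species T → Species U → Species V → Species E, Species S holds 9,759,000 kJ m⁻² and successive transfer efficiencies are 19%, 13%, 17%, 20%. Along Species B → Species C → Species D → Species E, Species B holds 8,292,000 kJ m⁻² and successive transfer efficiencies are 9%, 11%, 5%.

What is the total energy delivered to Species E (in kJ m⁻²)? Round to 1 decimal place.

Via Species W: 9673000 × 0.16 × 0.17 × 0.11 × 0.05 = 1447.0808 kJ m⁻²
Via Species S: 9759000 × 0.19 × 0.13 × 0.17 × 0.2 = 8195.6082 kJ m⁻²
Via Species B: 8292000 × 0.09 × 0.11 × 0.05 = 4104.54 kJ m⁻²
Total at Species E: 1447.0808 + 8195.6082 + 4104.54 = 13747.229 kJ m⁻²

13747.2 kJ m⁻²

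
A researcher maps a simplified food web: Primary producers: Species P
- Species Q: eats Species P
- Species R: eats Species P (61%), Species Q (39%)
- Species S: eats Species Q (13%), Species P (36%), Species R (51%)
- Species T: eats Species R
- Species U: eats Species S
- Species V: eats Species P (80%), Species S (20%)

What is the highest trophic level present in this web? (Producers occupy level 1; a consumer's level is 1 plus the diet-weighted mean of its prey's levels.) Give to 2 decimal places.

Species Q: 1 + 1 = 2
Species R: 1 + (0.61×1 + 0.39×2) = 2.39
Species S: 1 + (0.13×2 + 0.36×1 + 0.51×2.39) = 2.8389
Species T: 1 + 2.39 = 3.39
Species U: 1 + 2.8389 = 3.8389
Species V: 1 + (0.8×1 + 0.2×2.8389) = 2.36778

3.84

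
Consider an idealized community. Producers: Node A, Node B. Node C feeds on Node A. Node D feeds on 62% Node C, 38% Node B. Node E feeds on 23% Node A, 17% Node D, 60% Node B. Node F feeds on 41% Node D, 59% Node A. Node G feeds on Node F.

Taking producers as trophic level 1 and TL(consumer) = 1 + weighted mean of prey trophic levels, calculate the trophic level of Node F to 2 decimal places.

2.66

Node C: 1 + 1 = 2
Node D: 1 + (0.62×2 + 0.38×1) = 2.62
Node E: 1 + (0.23×1 + 0.17×2.62 + 0.6×1) = 2.2754
Node F: 1 + (0.41×2.62 + 0.59×1) = 2.6642
Node G: 1 + 2.6642 = 3.6642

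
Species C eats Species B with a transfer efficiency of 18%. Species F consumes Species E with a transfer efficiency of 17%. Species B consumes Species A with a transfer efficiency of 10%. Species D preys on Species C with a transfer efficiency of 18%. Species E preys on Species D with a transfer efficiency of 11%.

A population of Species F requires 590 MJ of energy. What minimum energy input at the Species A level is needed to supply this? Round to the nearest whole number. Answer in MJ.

Cumulative transfer efficiency: 0.1 × 0.18 × 0.18 × 0.11 × 0.17 = 0.000060588
Species A energy = 590 / 0.000060588 = 9737902 MJ

9737902 MJ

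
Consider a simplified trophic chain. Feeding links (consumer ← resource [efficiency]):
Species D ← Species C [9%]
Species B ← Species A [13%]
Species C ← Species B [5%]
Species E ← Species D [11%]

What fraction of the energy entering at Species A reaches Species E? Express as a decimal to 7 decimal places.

0.0000644

Product of link efficiencies: 0.13 × 0.05 × 0.09 × 0.11 = 0.00006435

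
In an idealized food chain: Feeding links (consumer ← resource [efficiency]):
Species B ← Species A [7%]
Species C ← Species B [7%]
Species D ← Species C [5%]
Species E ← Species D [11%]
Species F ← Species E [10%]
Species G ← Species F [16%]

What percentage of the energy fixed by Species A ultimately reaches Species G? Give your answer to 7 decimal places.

0.0000431%

Product of link efficiencies: 0.07 × 0.07 × 0.05 × 0.11 × 0.1 × 0.16 = 0.0000004312
As a percentage: 0.0000004312 × 100 = 0.0000431%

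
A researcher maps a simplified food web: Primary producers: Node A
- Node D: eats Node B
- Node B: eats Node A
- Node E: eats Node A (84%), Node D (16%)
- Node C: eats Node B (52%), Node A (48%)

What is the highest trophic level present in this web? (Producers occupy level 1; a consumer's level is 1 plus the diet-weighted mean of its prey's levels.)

3

Node B: 1 + 1 = 2
Node C: 1 + (0.52×2 + 0.48×1) = 2.52
Node D: 1 + 2 = 3
Node E: 1 + (0.84×1 + 0.16×3) = 2.32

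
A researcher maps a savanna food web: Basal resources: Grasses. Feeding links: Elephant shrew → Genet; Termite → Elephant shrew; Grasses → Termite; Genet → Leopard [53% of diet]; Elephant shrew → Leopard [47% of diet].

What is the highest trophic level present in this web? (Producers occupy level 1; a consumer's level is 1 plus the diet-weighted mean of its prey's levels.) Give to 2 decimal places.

4.53

Termite: 1 + 1 = 2
Elephant shrew: 1 + 2 = 3
Genet: 1 + 3 = 4
Leopard: 1 + (0.47×3 + 0.53×4) = 4.53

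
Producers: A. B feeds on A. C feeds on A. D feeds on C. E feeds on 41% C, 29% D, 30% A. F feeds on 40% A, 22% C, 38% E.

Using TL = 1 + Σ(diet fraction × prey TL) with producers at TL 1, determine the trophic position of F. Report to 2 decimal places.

2.98

B: 1 + 1 = 2
C: 1 + 1 = 2
D: 1 + 2 = 3
E: 1 + (0.41×2 + 0.29×3 + 0.3×1) = 2.99
F: 1 + (0.4×1 + 0.22×2 + 0.38×2.99) = 2.9762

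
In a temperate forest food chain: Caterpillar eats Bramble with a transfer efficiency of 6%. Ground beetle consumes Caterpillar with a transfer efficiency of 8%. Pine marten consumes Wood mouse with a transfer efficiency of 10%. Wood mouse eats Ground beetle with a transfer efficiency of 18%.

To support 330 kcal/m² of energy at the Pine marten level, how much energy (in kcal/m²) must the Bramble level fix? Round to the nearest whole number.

Cumulative transfer efficiency: 0.06 × 0.08 × 0.18 × 0.1 = 0.0000864
Bramble energy = 330 / 0.0000864 = 3819444 kcal/m²

3819444 kcal/m²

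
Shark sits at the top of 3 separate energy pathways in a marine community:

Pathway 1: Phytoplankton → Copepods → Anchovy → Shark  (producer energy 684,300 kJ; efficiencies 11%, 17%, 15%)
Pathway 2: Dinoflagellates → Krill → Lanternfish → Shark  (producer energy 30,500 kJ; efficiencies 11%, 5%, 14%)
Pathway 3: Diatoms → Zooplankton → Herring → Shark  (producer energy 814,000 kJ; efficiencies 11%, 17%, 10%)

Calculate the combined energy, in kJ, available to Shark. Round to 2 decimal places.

Pathway 1: 684300 × 0.11 × 0.17 × 0.15 = 1919.4615 kJ
Pathway 2: 30500 × 0.11 × 0.05 × 0.14 = 23.485 kJ
Pathway 3: 814000 × 0.11 × 0.17 × 0.1 = 1522.18 kJ
Total at Shark: 1919.4615 + 23.485 + 1522.18 = 3465.1265 kJ

3465.13 kJ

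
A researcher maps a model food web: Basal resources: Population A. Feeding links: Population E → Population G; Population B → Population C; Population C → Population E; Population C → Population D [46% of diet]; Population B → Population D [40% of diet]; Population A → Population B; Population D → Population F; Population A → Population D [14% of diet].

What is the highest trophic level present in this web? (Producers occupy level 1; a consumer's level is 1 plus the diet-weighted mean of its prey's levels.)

5

Population B: 1 + 1 = 2
Population C: 1 + 2 = 3
Population D: 1 + (0.14×1 + 0.46×3 + 0.4×2) = 3.32
Population E: 1 + 3 = 4
Population F: 1 + 3.32 = 4.32
Population G: 1 + 4 = 5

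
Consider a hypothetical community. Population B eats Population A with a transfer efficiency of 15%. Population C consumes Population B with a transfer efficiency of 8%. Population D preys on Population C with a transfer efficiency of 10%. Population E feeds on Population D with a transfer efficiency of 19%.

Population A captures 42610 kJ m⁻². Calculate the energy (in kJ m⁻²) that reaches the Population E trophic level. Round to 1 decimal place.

9.7 kJ m⁻²

Population B: 42610 × 0.15 = 6391.5 kJ m⁻²
Population C: 6391.5 × 0.08 = 511.32 kJ m⁻²
Population D: 511.32 × 0.1 = 51.132 kJ m⁻²
Population E: 51.132 × 0.19 = 9.71508 kJ m⁻²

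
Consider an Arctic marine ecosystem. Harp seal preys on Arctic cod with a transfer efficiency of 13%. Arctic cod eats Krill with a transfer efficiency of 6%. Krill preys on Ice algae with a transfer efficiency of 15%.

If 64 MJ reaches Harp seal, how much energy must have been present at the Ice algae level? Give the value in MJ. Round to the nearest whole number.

Cumulative transfer efficiency: 0.15 × 0.06 × 0.13 = 0.00117
Ice algae energy = 64 / 0.00117 = 54701 MJ

54701 MJ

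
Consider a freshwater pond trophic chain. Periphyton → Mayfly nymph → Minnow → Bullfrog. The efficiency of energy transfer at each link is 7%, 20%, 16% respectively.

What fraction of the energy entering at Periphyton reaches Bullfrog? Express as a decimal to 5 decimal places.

0.00224

Product of link efficiencies: 0.07 × 0.2 × 0.16 = 0.00224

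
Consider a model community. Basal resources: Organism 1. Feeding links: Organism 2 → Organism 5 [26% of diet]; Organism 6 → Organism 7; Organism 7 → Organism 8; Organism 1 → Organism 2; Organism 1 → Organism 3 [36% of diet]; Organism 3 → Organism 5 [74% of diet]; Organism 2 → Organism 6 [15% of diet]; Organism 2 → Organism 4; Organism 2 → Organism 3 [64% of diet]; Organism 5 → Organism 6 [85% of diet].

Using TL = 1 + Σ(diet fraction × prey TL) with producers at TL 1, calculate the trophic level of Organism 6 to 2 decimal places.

4.25

Organism 2: 1 + 1 = 2
Organism 3: 1 + (0.36×1 + 0.64×2) = 2.64
Organism 4: 1 + 2 = 3
Organism 5: 1 + (0.26×2 + 0.74×2.64) = 3.4736
Organism 6: 1 + (0.15×2 + 0.85×3.4736) = 4.25256
Organism 7: 1 + 4.25256 = 5.25256
Organism 8: 1 + 5.25256 = 6.25256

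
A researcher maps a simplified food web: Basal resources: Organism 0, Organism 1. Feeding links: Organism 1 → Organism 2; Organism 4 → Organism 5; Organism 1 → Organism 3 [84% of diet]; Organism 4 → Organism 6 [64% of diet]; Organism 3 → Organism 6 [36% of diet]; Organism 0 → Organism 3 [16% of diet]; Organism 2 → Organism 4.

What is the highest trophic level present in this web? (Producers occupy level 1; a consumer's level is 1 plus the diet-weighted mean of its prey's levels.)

Organism 2: 1 + 1 = 2
Organism 3: 1 + (0.84×1 + 0.16×1) = 2
Organism 4: 1 + 2 = 3
Organism 5: 1 + 3 = 4
Organism 6: 1 + (0.36×2 + 0.64×3) = 3.64

4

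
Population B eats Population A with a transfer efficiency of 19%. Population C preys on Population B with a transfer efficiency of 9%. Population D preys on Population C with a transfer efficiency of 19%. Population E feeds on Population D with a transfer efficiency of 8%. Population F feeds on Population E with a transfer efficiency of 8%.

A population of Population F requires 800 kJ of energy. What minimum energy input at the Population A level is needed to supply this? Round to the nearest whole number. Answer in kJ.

Cumulative transfer efficiency: 0.19 × 0.09 × 0.19 × 0.08 × 0.08 = 0.0000207936
Population A energy = 800 / 0.0000207936 = 38473376 kJ

38473376 kJ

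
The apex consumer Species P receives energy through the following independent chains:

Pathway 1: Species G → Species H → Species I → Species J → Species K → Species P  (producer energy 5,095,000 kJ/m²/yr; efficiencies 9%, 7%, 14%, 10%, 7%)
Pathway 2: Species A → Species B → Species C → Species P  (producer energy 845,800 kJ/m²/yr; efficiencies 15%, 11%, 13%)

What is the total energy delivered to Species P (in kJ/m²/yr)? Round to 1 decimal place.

1845.7 kJ/m²/yr

Pathway 1: 5095000 × 0.09 × 0.07 × 0.14 × 0.1 × 0.07 = 31.45653 kJ/m²/yr
Pathway 2: 845800 × 0.15 × 0.11 × 0.13 = 1814.241 kJ/m²/yr
Total at Species P: 31.45653 + 1814.241 = 1845.69753 kJ/m²/yr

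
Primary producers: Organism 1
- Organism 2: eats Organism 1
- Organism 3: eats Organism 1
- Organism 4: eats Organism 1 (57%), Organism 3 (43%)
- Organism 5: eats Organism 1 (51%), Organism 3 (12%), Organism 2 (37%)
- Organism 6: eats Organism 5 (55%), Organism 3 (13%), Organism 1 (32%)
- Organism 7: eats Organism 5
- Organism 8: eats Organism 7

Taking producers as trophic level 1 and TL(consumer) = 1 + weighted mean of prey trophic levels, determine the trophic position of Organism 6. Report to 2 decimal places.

Organism 2: 1 + 1 = 2
Organism 3: 1 + 1 = 2
Organism 4: 1 + (0.57×1 + 0.43×2) = 2.43
Organism 5: 1 + (0.51×1 + 0.12×2 + 0.37×2) = 2.49
Organism 6: 1 + (0.55×2.49 + 0.13×2 + 0.32×1) = 2.9495
Organism 7: 1 + 2.49 = 3.49
Organism 8: 1 + 3.49 = 4.49

2.95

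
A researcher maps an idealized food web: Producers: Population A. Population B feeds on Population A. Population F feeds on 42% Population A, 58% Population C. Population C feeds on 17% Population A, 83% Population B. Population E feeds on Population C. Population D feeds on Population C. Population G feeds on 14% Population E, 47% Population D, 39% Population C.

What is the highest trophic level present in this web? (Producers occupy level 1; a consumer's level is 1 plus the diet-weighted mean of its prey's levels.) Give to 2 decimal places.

Population B: 1 + 1 = 2
Population C: 1 + (0.17×1 + 0.83×2) = 2.83
Population D: 1 + 2.83 = 3.83
Population E: 1 + 2.83 = 3.83
Population F: 1 + (0.42×1 + 0.58×2.83) = 3.0614
Population G: 1 + (0.14×3.83 + 0.47×3.83 + 0.39×2.83) = 4.44

4.44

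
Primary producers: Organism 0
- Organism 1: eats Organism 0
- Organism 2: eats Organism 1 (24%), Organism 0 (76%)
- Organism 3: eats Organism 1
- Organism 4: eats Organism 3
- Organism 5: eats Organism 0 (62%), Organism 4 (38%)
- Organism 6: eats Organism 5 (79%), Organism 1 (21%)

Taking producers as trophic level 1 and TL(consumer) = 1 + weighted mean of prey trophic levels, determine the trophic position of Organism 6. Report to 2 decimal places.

Organism 1: 1 + 1 = 2
Organism 2: 1 + (0.24×2 + 0.76×1) = 2.24
Organism 3: 1 + 2 = 3
Organism 4: 1 + 3 = 4
Organism 5: 1 + (0.62×1 + 0.38×4) = 3.14
Organism 6: 1 + (0.79×3.14 + 0.21×2) = 3.9006

3.90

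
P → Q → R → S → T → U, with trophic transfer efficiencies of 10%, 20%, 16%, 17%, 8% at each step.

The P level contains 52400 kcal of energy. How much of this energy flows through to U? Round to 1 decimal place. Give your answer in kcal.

Q: 52400 × 0.1 = 5240 kcal
R: 5240 × 0.2 = 1048 kcal
S: 1048 × 0.16 = 167.68 kcal
T: 167.68 × 0.17 = 28.5056 kcal
U: 28.5056 × 0.08 = 2.280448 kcal

2.3 kcal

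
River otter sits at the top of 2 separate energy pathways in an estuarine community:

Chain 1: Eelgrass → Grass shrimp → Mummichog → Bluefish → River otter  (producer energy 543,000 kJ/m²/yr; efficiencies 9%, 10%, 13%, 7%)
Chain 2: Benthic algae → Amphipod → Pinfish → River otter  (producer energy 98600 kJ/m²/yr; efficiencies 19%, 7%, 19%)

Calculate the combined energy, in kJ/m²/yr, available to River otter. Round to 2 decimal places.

293.63 kJ/m²/yr

Chain 1: 543000 × 0.09 × 0.1 × 0.13 × 0.07 = 44.4717 kJ/m²/yr
Chain 2: 98600 × 0.19 × 0.07 × 0.19 = 249.1622 kJ/m²/yr
Total at River otter: 44.4717 + 249.1622 = 293.6339 kJ/m²/yr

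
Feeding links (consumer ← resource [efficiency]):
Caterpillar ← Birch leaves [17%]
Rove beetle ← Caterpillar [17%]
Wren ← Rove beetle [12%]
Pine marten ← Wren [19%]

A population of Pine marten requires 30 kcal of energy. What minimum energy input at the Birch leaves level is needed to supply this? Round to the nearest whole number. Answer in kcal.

45529 kcal

Cumulative transfer efficiency: 0.17 × 0.17 × 0.12 × 0.19 = 0.00065892
Birch leaves energy = 30 / 0.00065892 = 45529 kcal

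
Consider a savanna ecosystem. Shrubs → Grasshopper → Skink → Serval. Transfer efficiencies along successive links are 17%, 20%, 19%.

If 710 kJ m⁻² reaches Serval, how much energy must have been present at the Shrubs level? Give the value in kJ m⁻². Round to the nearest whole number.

109907 kJ m⁻²

Cumulative transfer efficiency: 0.17 × 0.2 × 0.19 = 0.00646
Shrubs energy = 710 / 0.00646 = 109907 kJ m⁻²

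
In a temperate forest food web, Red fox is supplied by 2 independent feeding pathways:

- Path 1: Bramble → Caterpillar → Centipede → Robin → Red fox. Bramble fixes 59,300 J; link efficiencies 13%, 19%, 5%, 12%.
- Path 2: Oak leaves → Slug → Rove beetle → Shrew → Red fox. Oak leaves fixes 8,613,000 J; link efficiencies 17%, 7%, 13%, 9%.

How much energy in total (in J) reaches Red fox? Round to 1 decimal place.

Path 1: 59300 × 0.13 × 0.19 × 0.05 × 0.12 = 8.78826 J
Path 2: 8613000 × 0.17 × 0.07 × 0.13 × 0.09 = 1199.18799 J
Total at Red fox: 8.78826 + 1199.18799 = 1207.97625 J

1208.0 J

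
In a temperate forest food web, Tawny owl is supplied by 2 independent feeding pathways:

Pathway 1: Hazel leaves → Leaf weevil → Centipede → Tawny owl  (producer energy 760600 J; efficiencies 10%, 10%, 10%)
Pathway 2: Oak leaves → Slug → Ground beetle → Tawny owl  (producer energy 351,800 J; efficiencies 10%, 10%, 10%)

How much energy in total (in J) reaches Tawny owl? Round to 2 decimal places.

Pathway 1: 760600 × 0.1 × 0.1 × 0.1 = 760.6 J
Pathway 2: 351800 × 0.1 × 0.1 × 0.1 = 351.8 J
Total at Tawny owl: 760.6 + 351.8 = 1112.4 J

1112.40 J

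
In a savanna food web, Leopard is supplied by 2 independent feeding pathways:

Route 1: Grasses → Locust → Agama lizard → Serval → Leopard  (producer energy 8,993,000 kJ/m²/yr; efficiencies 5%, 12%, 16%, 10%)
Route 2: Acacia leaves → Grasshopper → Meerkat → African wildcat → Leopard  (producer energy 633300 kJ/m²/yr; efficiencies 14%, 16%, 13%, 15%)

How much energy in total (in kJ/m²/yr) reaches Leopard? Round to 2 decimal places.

Route 1: 8993000 × 0.05 × 0.12 × 0.16 × 0.1 = 863.328 kJ/m²/yr
Route 2: 633300 × 0.14 × 0.16 × 0.13 × 0.15 = 276.62544 kJ/m²/yr
Total at Leopard: 863.328 + 276.62544 = 1139.95344 kJ/m²/yr

1139.95 kJ/m²/yr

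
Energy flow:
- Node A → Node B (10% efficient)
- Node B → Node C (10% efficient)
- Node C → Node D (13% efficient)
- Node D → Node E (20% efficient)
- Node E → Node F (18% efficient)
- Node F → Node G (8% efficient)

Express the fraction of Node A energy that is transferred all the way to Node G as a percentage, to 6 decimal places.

0.000374%

Product of link efficiencies: 0.1 × 0.1 × 0.13 × 0.2 × 0.18 × 0.08 = 0.000003744
As a percentage: 0.000003744 × 100 = 0.000374%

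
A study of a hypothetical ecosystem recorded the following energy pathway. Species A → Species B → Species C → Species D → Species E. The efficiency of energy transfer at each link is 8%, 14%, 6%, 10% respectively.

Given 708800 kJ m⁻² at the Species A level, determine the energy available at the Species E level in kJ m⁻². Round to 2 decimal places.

47.63 kJ m⁻²

Species B: 708800 × 0.08 = 56704 kJ m⁻²
Species C: 56704 × 0.14 = 7938.56 kJ m⁻²
Species D: 7938.56 × 0.06 = 476.3136 kJ m⁻²
Species E: 476.3136 × 0.1 = 47.63136 kJ m⁻²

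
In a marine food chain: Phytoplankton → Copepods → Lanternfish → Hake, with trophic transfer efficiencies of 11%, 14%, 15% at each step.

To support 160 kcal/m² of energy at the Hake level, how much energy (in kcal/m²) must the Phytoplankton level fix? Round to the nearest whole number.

69264 kcal/m²

Cumulative transfer efficiency: 0.11 × 0.14 × 0.15 = 0.00231
Phytoplankton energy = 160 / 0.00231 = 69264 kcal/m²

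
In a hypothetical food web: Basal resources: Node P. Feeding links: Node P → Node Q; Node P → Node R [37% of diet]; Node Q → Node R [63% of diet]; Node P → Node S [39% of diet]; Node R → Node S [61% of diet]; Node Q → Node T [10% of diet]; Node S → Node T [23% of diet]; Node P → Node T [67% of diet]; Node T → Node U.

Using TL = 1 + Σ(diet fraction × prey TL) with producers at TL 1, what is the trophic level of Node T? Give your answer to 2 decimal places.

Node Q: 1 + 1 = 2
Node R: 1 + (0.37×1 + 0.63×2) = 2.63
Node S: 1 + (0.39×1 + 0.61×2.63) = 2.9943
Node T: 1 + (0.1×2 + 0.23×2.9943 + 0.67×1) = 2.558689
Node U: 1 + 2.558689 = 3.558689

2.56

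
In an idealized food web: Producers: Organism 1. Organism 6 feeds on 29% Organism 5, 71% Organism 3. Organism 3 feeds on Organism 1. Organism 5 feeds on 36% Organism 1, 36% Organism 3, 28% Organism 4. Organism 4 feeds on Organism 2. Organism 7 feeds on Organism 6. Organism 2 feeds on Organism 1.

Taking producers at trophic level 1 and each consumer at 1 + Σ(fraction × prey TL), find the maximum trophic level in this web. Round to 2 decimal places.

4.27

Organism 2: 1 + 1 = 2
Organism 3: 1 + 1 = 2
Organism 4: 1 + 2 = 3
Organism 5: 1 + (0.36×1 + 0.36×2 + 0.28×3) = 2.92
Organism 6: 1 + (0.29×2.92 + 0.71×2) = 3.2668
Organism 7: 1 + 3.2668 = 4.2668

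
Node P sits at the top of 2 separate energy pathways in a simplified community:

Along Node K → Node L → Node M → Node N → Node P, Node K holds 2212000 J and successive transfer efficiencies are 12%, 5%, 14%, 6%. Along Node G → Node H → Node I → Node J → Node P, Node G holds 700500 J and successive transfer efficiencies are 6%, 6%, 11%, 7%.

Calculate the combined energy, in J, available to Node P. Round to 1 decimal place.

130.9 J

Via Node K: 2212000 × 0.12 × 0.05 × 0.14 × 0.06 = 111.4848 J
Via Node G: 700500 × 0.06 × 0.06 × 0.11 × 0.07 = 19.41786 J
Total at Node P: 111.4848 + 19.41786 = 130.90266 J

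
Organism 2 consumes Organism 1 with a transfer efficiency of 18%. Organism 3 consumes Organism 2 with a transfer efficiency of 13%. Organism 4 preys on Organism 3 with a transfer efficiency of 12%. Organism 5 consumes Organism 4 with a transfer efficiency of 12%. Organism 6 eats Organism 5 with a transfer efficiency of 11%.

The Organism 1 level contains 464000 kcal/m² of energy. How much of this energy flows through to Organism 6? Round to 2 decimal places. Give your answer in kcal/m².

Organism 2: 464000 × 0.18 = 83520 kcal/m²
Organism 3: 83520 × 0.13 = 10857.6 kcal/m²
Organism 4: 10857.6 × 0.12 = 1302.912 kcal/m²
Organism 5: 1302.912 × 0.12 = 156.34944 kcal/m²
Organism 6: 156.34944 × 0.11 = 17.1984384 kcal/m²

17.20 kcal/m²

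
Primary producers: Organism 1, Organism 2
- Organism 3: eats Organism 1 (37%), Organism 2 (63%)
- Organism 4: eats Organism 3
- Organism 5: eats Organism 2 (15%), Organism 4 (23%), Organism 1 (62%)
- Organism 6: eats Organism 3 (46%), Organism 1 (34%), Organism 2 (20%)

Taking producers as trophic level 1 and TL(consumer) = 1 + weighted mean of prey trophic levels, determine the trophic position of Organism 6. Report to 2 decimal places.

2.46

Organism 3: 1 + (0.37×1 + 0.63×1) = 2
Organism 4: 1 + 2 = 3
Organism 5: 1 + (0.15×1 + 0.23×3 + 0.62×1) = 2.46
Organism 6: 1 + (0.46×2 + 0.34×1 + 0.2×1) = 2.46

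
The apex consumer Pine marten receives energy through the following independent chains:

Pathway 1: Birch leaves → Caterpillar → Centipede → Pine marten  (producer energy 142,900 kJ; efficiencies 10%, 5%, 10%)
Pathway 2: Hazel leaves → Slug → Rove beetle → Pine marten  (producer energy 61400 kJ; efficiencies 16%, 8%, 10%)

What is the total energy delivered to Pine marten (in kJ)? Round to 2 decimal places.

150.04 kJ

Pathway 1: 142900 × 0.1 × 0.05 × 0.1 = 71.45 kJ
Pathway 2: 61400 × 0.16 × 0.08 × 0.1 = 78.592 kJ
Total at Pine marten: 71.45 + 78.592 = 150.042 kJ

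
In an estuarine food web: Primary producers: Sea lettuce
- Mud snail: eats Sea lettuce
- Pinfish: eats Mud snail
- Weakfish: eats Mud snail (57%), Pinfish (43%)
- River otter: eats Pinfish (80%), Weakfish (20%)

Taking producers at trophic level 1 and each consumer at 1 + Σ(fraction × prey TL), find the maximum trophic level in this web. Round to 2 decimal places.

4.09

Mud snail: 1 + 1 = 2
Pinfish: 1 + 2 = 3
Weakfish: 1 + (0.57×2 + 0.43×3) = 3.43
River otter: 1 + (0.8×3 + 0.2×3.43) = 4.086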